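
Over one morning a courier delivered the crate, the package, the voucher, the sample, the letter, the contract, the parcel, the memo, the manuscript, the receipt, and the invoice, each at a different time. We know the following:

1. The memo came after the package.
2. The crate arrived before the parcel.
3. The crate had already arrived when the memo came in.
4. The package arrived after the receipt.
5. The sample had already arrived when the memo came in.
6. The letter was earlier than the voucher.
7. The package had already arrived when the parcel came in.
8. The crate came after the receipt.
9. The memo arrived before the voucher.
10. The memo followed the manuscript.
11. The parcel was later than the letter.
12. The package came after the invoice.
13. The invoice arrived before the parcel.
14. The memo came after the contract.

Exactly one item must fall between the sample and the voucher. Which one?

Tracing the constraints gives the sample → the memo → the voucher, so the memo sits after the sample and before the voucher.
No other item is forced both after the sample and before the voucher.

the memo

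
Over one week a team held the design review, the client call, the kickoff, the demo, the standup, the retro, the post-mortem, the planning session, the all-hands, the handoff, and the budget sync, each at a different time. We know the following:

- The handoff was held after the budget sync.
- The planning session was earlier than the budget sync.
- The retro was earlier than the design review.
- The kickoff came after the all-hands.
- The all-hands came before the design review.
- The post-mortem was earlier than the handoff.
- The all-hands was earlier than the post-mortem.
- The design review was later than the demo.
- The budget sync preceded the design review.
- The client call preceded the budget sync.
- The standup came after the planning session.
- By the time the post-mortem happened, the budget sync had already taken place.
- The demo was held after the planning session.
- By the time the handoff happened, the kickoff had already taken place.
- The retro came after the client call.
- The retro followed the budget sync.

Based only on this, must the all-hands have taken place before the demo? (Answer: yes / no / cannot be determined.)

No chain of stated constraints runs from the all-hands to the demo, and none runs from the demo to the all-hands either.
So the relative order of the all-hands and the demo is not fixed by the given facts.

cannot be determined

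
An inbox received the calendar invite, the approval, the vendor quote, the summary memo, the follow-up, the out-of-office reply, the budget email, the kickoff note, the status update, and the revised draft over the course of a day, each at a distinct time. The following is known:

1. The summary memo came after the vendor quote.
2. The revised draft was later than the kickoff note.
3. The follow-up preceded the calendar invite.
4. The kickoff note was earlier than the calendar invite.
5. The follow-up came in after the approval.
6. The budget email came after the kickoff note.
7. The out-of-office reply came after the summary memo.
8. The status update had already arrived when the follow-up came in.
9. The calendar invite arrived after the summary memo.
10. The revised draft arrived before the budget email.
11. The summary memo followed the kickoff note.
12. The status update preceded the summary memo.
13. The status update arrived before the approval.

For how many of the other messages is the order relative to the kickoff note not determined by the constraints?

Forced after the kickoff note: the budget email, the calendar invite, the out-of-office reply, the revised draft, and the summary memo.
That leaves the approval, the follow-up, the status update, and the vendor quote with no forced order relative to the kickoff note — 4.

4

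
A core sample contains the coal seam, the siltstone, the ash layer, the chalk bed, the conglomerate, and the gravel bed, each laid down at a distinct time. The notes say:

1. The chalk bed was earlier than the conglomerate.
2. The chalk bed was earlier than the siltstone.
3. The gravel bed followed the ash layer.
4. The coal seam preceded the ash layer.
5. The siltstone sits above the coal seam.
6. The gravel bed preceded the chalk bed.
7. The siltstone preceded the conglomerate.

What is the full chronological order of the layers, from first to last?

The constraints fix every adjacent pair, so only one ordering works:
the coal seam → the ash layer → the gravel bed → the chalk bed → the siltstone → the conglomerate.

the coal seam, the ash layer, the gravel bed, the chalk bed, the siltstone, the conglomerate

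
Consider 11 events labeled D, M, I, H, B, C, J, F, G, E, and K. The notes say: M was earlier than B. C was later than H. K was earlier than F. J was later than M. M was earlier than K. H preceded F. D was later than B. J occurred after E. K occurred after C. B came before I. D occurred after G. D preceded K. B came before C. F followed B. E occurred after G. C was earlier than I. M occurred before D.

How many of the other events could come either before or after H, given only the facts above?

6

Forced after H: C, F, I, and K.
That leaves B, D, E, G, J, and M with no forced order relative to H — 6.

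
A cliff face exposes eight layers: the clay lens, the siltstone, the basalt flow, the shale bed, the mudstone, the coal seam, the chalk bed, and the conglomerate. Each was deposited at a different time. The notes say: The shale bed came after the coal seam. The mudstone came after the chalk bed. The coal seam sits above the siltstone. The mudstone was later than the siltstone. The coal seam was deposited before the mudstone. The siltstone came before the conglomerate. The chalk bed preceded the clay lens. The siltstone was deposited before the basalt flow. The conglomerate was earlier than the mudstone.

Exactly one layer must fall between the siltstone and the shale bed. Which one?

Tracing the constraints gives the siltstone → the coal seam → the shale bed, so the coal seam sits after the siltstone and before the shale bed.
No other layer is forced both after the siltstone and before the shale bed.

the coal seam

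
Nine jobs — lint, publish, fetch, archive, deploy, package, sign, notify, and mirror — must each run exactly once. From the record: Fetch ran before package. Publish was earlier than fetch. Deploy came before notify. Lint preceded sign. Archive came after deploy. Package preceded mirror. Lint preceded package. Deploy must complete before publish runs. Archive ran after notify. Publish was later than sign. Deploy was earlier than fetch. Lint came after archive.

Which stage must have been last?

Every other stage has a chain of constraints placing it before mirror, so mirror is last.

mirror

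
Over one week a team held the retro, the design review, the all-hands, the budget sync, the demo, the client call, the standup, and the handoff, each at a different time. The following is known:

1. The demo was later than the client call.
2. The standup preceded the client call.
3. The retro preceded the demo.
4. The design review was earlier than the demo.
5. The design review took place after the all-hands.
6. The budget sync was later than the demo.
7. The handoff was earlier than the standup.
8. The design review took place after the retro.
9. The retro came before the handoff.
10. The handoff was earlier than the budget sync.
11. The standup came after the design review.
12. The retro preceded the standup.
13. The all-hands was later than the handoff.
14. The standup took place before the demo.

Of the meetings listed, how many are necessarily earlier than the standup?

Directly stated before the standup: the design review, the handoff, and the retro.
The all-hands reaches the standup via the all-hands → the design review → the standup.
That's the all-hands, the design review, the handoff, and the retro — 4 in all.

4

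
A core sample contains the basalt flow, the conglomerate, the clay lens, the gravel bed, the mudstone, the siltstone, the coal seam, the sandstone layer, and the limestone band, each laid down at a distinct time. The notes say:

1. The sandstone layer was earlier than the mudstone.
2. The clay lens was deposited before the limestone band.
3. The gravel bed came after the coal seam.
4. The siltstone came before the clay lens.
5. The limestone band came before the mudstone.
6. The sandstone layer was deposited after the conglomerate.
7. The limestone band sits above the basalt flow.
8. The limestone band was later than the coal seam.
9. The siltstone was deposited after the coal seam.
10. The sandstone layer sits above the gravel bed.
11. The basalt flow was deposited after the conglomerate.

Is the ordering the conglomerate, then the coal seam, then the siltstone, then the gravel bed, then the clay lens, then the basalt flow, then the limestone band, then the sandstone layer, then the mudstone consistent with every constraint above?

yes

Check each stated constraint against the proposed order — e.g. the coal seam is ahead of the limestone band; the conglomerate is ahead of the sandstone layer. Every pair is in the required order; nothing is violated.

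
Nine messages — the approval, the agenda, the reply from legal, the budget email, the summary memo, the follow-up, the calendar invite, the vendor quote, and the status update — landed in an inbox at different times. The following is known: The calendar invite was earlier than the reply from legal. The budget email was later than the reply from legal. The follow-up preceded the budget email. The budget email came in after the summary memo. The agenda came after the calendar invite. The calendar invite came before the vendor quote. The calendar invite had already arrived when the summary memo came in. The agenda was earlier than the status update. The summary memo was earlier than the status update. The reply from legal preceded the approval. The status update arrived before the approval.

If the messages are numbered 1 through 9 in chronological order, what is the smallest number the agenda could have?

2

The calendar invite must come before the agenda — 1 forced predecessor.
Nothing else is forced ahead of the agenda, so its earliest slot is position 1 + 1 = 2.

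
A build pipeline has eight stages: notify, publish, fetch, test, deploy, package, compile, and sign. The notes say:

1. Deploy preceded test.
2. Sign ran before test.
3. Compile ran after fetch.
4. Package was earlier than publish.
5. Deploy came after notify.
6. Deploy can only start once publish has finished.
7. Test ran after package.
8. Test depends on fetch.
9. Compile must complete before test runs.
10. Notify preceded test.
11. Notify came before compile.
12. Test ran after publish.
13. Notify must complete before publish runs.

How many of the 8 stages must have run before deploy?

3

Directly stated before deploy: notify and publish.
Package reaches deploy via package → publish → deploy.
No chain forces fetch (or any of the others) ahead of deploy.
That's notify, package, and publish — 3 in all.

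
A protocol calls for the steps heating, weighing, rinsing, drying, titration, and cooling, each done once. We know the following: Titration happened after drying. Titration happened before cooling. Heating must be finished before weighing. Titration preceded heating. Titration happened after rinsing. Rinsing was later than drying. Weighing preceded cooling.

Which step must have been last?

cooling

Every other step has a chain of constraints placing it before cooling, so cooling is last.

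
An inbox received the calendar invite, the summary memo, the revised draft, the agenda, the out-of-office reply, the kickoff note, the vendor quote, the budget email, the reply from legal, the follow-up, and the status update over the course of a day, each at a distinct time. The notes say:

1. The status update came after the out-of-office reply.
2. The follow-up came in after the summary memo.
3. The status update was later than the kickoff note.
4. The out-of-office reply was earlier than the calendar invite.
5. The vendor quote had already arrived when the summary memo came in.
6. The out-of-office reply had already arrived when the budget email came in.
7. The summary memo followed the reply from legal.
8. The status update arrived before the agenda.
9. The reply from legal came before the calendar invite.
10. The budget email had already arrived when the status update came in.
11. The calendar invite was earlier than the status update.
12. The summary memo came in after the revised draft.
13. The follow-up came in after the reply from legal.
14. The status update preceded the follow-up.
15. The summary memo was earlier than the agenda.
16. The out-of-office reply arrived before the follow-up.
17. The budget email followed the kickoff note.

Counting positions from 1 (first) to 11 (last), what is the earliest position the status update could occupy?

The budget email, the calendar invite, the kickoff note, the out-of-office reply, and the reply from legal must all come before the status update — 5 forced predecessors.
Nothing else is forced ahead of the status update, so its earliest slot is position 5 + 1 = 6.

6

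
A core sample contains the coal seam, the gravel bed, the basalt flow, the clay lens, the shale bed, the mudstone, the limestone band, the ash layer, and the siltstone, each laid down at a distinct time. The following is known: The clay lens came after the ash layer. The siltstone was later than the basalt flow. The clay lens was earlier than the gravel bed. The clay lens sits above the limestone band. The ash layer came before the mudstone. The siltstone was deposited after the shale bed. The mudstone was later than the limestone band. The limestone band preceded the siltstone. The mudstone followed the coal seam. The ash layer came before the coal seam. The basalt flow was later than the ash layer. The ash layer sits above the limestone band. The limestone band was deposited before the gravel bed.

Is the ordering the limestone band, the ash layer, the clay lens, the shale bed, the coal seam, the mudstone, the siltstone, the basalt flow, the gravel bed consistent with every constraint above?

no

The constraints require the basalt flow before the siltstone, but in the proposed sequence the siltstone appears ahead of the basalt flow. That one violation is enough.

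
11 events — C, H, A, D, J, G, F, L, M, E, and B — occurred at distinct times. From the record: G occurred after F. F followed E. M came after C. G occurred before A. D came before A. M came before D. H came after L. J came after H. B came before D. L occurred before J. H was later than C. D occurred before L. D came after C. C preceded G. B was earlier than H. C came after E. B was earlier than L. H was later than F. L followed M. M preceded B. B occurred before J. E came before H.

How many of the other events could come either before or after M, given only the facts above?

2

Forced before M: C and E; forced after M: A, B, D, H, J, and L.
That leaves F and G with no forced order relative to M — 2.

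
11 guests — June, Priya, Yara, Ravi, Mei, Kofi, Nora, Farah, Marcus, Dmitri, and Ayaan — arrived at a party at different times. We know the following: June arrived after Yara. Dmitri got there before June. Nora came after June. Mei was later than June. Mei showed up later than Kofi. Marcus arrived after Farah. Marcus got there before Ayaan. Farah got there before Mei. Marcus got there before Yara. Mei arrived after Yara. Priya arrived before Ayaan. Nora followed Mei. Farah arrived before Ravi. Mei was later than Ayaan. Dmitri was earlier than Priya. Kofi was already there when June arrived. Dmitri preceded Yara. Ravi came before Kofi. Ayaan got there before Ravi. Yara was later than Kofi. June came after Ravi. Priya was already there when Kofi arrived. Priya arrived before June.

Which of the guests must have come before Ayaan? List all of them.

Dmitri, Farah, Marcus, Priya

Directly stated before Ayaan: Marcus and Priya.
Dmitri reaches Ayaan via Dmitri → Priya → Ayaan.
Farah reaches Ayaan via Farah → Marcus → Ayaan.
No chain forces Ravi (or any of the others) ahead of Ayaan.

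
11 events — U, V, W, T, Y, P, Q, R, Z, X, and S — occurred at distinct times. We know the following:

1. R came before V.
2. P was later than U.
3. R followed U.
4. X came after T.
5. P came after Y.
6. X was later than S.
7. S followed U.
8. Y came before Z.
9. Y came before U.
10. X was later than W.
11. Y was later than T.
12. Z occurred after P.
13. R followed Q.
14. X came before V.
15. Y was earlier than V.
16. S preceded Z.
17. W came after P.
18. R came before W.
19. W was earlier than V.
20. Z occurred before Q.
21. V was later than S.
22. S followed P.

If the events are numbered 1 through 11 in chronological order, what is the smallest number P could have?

4

T, U, and Y must all come before P — 3 forced predecessors.
Nothing else is forced ahead of P, so its earliest slot is position 3 + 1 = 4.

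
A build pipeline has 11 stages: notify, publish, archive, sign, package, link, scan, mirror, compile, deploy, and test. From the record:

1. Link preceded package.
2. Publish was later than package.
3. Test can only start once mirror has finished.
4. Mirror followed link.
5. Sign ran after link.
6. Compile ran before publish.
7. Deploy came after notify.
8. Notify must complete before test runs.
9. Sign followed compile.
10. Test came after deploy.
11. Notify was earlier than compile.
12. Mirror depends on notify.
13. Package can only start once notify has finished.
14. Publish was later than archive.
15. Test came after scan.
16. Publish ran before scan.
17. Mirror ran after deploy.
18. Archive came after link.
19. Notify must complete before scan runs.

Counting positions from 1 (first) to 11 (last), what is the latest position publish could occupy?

Publish must come before scan and test — 2 stages forced after it.
Everything else can be placed before publish in some valid order, so publish can sit as late as position 11 − 2 = 9.

9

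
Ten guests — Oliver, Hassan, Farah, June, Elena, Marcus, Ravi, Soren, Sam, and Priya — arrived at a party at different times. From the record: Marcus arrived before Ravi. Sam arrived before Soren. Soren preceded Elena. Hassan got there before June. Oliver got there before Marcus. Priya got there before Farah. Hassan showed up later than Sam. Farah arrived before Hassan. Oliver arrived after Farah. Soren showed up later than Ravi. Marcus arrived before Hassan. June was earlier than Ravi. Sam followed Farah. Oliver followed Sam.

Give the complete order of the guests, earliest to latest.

Priya, Farah, Sam, Oliver, Marcus, Hassan, June, Ravi, Soren, Elena

The constraints fix every adjacent pair, so only one ordering works:
Priya → Farah → Sam → Oliver → Marcus → Hassan → June → Ravi → Soren → Elena.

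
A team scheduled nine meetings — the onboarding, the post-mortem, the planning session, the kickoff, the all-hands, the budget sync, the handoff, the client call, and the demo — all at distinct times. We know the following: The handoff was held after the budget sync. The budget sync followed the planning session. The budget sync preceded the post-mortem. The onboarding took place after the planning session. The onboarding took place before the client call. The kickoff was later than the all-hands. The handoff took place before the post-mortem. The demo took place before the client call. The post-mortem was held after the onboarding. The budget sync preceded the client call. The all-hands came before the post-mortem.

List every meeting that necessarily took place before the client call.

Directly stated before the client call: the budget sync, the demo, and the onboarding.
The planning session reaches the client call via the planning session → the onboarding → the client call.
No chain forces the handoff (or any of the others) ahead of the client call.

the budget sync, the demo, the onboarding, the planning session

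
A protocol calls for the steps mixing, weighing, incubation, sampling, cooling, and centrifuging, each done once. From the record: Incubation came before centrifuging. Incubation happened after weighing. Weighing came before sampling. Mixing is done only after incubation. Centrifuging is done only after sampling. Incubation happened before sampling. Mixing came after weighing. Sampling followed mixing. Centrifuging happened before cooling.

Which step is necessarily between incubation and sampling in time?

mixing

Tracing the constraints gives incubation → mixing → sampling, so mixing sits after incubation and before sampling.
No other step is forced both after incubation and before sampling.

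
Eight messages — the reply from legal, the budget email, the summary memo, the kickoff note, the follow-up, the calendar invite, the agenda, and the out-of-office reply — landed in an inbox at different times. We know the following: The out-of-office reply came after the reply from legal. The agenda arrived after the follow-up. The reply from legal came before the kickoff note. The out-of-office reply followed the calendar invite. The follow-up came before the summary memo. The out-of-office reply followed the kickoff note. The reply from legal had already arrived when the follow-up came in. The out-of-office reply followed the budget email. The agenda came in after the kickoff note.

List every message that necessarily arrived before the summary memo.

Directly stated before the summary memo: the follow-up.
The reply from legal reaches the summary memo via the reply from legal → the follow-up → the summary memo.
No chain forces the out-of-office reply (or any of the others) ahead of the summary memo.

the follow-up, the reply from legal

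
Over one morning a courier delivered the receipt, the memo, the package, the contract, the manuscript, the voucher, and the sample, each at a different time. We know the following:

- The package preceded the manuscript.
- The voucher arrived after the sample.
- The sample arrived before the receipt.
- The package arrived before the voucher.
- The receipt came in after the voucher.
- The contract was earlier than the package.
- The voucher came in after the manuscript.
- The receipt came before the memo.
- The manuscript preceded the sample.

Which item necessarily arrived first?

the contract

The contract has a chain of constraints placing it before every other item, so the contract must be first.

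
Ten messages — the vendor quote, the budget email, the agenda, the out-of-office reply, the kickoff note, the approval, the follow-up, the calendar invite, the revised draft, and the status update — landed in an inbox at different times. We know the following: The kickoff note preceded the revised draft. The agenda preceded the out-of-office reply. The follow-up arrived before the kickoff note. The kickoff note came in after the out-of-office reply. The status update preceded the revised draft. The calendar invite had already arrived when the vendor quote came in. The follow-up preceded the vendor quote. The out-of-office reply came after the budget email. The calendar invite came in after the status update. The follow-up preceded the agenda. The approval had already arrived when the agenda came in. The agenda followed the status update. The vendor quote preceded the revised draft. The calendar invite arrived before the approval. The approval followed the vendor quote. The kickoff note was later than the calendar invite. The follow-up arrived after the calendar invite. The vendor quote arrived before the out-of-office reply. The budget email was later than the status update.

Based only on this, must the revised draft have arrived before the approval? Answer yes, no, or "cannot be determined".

Tracing the constraints gives the approval → the agenda → the out-of-office reply → the kickoff note → the revised draft, so the approval must come before the revised draft.
That means the revised draft cannot be before the approval.

no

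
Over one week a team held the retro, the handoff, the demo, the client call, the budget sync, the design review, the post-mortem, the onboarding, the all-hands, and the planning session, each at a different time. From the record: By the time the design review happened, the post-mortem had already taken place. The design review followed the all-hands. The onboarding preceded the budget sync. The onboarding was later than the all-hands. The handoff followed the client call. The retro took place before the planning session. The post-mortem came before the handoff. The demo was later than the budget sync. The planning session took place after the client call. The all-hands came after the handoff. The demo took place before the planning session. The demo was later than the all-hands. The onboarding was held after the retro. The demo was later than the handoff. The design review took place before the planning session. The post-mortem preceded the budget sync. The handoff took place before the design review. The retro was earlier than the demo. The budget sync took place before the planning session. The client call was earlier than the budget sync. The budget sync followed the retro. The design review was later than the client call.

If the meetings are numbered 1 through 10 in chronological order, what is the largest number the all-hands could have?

5

The all-hands must come before the budget sync, the demo, the design review, the onboarding, and the planning session — 5 meetings forced after it.
Everything else can be placed before the all-hands in some valid order, so the all-hands can sit as late as position 10 − 5 = 5.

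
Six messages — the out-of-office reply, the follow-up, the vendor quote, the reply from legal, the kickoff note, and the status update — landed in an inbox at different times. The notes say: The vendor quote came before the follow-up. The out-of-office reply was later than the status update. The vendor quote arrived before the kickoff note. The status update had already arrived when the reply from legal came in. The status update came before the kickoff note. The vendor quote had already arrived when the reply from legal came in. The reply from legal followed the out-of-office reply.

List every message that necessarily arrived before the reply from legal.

Directly stated before the reply from legal: the out-of-office reply, the status update, and the vendor quote.
No chain forces the follow-up (or any of the others) ahead of the reply from legal.

the out-of-office reply, the status update, the vendor quote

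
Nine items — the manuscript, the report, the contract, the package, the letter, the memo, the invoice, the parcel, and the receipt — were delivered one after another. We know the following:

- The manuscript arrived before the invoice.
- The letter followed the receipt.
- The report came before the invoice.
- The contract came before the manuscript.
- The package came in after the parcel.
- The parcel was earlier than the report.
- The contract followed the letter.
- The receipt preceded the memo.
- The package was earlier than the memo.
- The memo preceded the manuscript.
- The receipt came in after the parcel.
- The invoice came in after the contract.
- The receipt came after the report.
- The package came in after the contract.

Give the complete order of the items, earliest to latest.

The constraints fix every adjacent pair, so only one ordering works:
the parcel → the report → the receipt → the letter → the contract → the package → the memo → the manuscript → the invoice.

the parcel, the report, the receipt, the letter, the contract, the package, the memo, the manuscript, the invoice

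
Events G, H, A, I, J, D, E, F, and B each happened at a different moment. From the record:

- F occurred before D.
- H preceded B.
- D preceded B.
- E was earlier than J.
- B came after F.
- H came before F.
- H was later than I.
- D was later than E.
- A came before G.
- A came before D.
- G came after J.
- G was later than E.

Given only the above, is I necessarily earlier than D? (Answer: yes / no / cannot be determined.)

yes

Chain the constraints: I → H → F → D. Each link is directly stated, so I comes before D.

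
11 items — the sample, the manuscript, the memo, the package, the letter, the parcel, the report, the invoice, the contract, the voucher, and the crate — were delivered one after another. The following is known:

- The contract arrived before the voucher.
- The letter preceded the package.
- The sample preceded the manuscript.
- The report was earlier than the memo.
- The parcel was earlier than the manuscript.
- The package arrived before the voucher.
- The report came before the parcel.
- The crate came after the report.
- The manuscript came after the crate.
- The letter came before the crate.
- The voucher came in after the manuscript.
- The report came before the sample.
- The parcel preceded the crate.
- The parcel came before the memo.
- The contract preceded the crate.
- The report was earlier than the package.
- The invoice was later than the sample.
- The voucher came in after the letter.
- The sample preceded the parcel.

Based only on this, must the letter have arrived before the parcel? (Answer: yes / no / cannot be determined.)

cannot be determined

No chain of stated constraints runs from the letter to the parcel, and none runs from the parcel to the letter either.
So the relative order of the letter and the parcel is not fixed by the given facts.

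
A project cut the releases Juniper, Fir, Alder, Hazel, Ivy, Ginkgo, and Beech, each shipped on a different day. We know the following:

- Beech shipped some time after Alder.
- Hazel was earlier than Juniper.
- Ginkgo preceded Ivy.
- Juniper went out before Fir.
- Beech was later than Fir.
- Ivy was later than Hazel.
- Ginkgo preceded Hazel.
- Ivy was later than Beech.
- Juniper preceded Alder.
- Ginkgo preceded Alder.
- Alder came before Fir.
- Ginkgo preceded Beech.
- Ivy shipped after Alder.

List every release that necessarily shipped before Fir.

Directly stated before Fir: Alder and Juniper.
Ginkgo reaches Fir via Ginkgo → Alder → Fir.
Hazel reaches Fir via Hazel → Juniper → Fir.
No chain forces Ivy (or any of the others) ahead of Fir.

Alder, Ginkgo, Hazel, Juniper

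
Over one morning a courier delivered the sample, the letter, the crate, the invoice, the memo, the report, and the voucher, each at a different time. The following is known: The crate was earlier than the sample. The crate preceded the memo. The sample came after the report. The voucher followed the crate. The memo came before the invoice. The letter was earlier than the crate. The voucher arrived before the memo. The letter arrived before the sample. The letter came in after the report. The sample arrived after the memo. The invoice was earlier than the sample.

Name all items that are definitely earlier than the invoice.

the crate, the letter, the memo, the report, the voucher

Directly stated before the invoice: the memo.
The crate reaches the invoice via the crate → the memo → the invoice.
The letter reaches the invoice via the letter → the crate → the memo → the invoice.
The report reaches the invoice via the report → the letter → the crate → the memo → the invoice.
Likewise the voucher reaches the invoice by chaining the stated constraints.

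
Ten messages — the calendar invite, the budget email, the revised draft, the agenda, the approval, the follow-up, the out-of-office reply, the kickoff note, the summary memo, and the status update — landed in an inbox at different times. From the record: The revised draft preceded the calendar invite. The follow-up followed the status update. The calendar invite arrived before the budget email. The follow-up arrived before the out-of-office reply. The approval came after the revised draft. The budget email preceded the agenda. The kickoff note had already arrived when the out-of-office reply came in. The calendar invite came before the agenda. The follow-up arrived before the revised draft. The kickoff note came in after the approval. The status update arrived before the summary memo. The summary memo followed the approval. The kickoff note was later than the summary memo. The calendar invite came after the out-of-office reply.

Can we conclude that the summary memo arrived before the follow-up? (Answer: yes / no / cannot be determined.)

Tracing the constraints gives the follow-up → the revised draft → the approval → the summary memo, so the follow-up must come before the summary memo.
That means the summary memo cannot be before the follow-up.

no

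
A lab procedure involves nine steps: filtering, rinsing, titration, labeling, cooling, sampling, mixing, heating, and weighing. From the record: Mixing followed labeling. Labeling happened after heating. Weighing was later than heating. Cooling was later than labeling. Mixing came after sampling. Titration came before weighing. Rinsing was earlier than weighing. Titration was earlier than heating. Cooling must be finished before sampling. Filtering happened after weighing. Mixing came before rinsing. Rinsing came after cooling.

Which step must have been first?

titration

Titration has a chain of constraints placing it before every other step, so titration must be first.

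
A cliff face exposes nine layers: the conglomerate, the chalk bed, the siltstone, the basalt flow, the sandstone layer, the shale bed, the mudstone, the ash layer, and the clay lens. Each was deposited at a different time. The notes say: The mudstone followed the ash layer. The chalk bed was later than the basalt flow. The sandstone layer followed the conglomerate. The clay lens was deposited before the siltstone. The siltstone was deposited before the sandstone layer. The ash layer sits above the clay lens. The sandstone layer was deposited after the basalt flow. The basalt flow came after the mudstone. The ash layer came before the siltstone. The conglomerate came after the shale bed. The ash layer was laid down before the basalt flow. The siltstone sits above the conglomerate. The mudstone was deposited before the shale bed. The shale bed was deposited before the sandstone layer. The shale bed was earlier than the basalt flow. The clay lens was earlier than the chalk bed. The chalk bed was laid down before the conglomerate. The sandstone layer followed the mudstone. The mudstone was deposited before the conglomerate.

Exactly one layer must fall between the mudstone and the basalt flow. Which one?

the shale bed

Tracing the constraints gives the mudstone → the shale bed → the basalt flow, so the shale bed sits after the mudstone and before the basalt flow.
No other layer is forced both after the mudstone and before the basalt flow.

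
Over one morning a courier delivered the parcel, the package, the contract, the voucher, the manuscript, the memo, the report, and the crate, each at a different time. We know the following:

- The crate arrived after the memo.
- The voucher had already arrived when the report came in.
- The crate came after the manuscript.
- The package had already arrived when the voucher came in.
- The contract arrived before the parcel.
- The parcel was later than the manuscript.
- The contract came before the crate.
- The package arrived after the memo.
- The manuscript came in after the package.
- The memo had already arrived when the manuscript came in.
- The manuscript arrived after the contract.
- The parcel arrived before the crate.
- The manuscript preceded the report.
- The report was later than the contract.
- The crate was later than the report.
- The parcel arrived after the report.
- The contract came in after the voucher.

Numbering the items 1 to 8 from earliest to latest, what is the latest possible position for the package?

The package must come before the contract, the crate, the manuscript, the parcel, the report, and the voucher — 6 items forced after it.
Everything else can be placed before the package in some valid order, so the package can sit as late as position 8 − 6 = 2.

2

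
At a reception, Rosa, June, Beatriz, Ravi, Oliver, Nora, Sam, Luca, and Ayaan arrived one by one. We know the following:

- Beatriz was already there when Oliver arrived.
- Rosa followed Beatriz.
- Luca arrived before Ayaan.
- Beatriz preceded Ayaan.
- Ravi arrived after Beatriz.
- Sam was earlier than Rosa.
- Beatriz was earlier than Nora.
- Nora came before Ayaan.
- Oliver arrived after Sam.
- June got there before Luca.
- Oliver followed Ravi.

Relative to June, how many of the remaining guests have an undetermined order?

Forced after June: Ayaan and Luca.
That leaves Beatriz, Nora, Oliver, Ravi, Rosa, and Sam with no forced order relative to June — 6.

6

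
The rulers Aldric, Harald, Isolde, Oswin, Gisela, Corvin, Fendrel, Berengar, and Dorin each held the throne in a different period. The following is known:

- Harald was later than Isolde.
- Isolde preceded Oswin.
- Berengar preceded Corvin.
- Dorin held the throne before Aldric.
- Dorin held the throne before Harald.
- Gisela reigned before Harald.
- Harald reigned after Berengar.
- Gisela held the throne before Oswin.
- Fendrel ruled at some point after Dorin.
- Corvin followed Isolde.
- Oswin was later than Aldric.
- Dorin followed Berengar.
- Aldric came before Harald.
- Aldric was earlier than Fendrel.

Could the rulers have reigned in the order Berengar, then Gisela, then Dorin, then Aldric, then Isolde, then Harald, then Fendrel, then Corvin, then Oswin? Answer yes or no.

Check each stated constraint against the proposed order — e.g. Gisela is ahead of Oswin; Berengar is ahead of Corvin. Every pair is in the required order; nothing is violated.

yes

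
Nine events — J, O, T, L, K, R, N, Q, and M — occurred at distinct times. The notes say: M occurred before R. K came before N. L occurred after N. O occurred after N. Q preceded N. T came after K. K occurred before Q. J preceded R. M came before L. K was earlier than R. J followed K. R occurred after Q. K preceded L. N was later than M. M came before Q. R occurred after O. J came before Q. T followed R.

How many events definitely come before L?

Directly stated before L: K, M, and N.
J reaches L via J → Q → N → L.
Q reaches L via Q → N → L.
No chain forces O (or any of the others) ahead of L.
That's J, K, M, N, and Q — 5 in all.

5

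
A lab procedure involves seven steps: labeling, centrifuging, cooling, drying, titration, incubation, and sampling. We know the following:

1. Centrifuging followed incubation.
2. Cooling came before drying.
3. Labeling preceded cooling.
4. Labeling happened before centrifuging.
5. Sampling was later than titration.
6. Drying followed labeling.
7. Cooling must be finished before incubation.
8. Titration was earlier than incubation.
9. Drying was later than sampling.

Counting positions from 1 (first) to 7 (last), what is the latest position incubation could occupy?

Incubation must come before centrifuging — 1 step forced after it.
Everything else can be placed before incubation in some valid order, so incubation can sit as late as position 7 − 1 = 6.

6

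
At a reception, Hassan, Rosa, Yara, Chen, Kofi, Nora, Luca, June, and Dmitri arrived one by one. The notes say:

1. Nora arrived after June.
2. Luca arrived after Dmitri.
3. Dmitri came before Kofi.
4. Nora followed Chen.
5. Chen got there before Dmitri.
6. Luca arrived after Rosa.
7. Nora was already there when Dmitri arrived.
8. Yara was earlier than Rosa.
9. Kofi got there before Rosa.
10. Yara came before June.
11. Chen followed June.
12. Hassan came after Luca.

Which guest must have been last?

Every other guest has a chain of constraints placing them before Hassan, so Hassan is last.

Hassan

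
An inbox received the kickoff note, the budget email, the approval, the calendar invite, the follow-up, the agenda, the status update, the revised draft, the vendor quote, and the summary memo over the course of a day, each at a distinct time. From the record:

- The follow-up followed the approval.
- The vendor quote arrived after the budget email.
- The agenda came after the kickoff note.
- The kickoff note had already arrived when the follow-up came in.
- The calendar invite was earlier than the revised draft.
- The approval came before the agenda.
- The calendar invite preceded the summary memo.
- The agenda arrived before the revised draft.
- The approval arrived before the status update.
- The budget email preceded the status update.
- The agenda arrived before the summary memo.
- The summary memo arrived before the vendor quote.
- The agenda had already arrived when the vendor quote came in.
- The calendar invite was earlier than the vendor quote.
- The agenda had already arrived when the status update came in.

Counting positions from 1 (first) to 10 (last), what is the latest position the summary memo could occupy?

9

The summary memo must come before the vendor quote — 1 message forced after it.
Everything else can be placed before the summary memo in some valid order, so the summary memo can sit as late as position 10 − 1 = 9.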